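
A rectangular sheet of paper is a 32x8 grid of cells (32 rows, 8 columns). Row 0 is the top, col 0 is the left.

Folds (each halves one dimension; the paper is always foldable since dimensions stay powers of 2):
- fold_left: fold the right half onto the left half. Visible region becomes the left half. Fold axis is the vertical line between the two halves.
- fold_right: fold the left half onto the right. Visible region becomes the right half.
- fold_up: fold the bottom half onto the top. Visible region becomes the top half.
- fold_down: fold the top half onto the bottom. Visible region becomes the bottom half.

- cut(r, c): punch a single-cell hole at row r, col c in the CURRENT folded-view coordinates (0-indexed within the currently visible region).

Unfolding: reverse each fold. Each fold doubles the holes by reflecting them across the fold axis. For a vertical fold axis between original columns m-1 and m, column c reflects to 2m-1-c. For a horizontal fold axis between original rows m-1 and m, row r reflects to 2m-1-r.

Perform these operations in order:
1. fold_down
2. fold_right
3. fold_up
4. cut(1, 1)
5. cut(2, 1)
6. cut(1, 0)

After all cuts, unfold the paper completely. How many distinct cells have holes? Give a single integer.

Op 1 fold_down: fold axis h@16; visible region now rows[16,32) x cols[0,8) = 16x8
Op 2 fold_right: fold axis v@4; visible region now rows[16,32) x cols[4,8) = 16x4
Op 3 fold_up: fold axis h@24; visible region now rows[16,24) x cols[4,8) = 8x4
Op 4 cut(1, 1): punch at orig (17,5); cuts so far [(17, 5)]; region rows[16,24) x cols[4,8) = 8x4
Op 5 cut(2, 1): punch at orig (18,5); cuts so far [(17, 5), (18, 5)]; region rows[16,24) x cols[4,8) = 8x4
Op 6 cut(1, 0): punch at orig (17,4); cuts so far [(17, 4), (17, 5), (18, 5)]; region rows[16,24) x cols[4,8) = 8x4
Unfold 1 (reflect across h@24): 6 holes -> [(17, 4), (17, 5), (18, 5), (29, 5), (30, 4), (30, 5)]
Unfold 2 (reflect across v@4): 12 holes -> [(17, 2), (17, 3), (17, 4), (17, 5), (18, 2), (18, 5), (29, 2), (29, 5), (30, 2), (30, 3), (30, 4), (30, 5)]
Unfold 3 (reflect across h@16): 24 holes -> [(1, 2), (1, 3), (1, 4), (1, 5), (2, 2), (2, 5), (13, 2), (13, 5), (14, 2), (14, 3), (14, 4), (14, 5), (17, 2), (17, 3), (17, 4), (17, 5), (18, 2), (18, 5), (29, 2), (29, 5), (30, 2), (30, 3), (30, 4), (30, 5)]

Answer: 24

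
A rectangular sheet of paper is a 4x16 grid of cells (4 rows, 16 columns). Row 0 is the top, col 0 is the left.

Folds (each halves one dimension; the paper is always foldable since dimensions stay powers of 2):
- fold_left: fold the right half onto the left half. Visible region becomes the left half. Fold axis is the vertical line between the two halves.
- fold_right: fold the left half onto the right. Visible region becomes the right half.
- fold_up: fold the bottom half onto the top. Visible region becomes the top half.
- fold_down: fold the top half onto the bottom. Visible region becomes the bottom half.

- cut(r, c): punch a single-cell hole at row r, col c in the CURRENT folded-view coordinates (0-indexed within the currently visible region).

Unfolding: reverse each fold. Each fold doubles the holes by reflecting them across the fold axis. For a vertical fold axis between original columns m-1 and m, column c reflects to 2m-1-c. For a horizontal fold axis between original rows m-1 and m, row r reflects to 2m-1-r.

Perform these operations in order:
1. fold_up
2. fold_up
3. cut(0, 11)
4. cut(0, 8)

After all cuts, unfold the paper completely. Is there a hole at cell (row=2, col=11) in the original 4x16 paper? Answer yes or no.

Answer: yes

Derivation:
Op 1 fold_up: fold axis h@2; visible region now rows[0,2) x cols[0,16) = 2x16
Op 2 fold_up: fold axis h@1; visible region now rows[0,1) x cols[0,16) = 1x16
Op 3 cut(0, 11): punch at orig (0,11); cuts so far [(0, 11)]; region rows[0,1) x cols[0,16) = 1x16
Op 4 cut(0, 8): punch at orig (0,8); cuts so far [(0, 8), (0, 11)]; region rows[0,1) x cols[0,16) = 1x16
Unfold 1 (reflect across h@1): 4 holes -> [(0, 8), (0, 11), (1, 8), (1, 11)]
Unfold 2 (reflect across h@2): 8 holes -> [(0, 8), (0, 11), (1, 8), (1, 11), (2, 8), (2, 11), (3, 8), (3, 11)]
Holes: [(0, 8), (0, 11), (1, 8), (1, 11), (2, 8), (2, 11), (3, 8), (3, 11)]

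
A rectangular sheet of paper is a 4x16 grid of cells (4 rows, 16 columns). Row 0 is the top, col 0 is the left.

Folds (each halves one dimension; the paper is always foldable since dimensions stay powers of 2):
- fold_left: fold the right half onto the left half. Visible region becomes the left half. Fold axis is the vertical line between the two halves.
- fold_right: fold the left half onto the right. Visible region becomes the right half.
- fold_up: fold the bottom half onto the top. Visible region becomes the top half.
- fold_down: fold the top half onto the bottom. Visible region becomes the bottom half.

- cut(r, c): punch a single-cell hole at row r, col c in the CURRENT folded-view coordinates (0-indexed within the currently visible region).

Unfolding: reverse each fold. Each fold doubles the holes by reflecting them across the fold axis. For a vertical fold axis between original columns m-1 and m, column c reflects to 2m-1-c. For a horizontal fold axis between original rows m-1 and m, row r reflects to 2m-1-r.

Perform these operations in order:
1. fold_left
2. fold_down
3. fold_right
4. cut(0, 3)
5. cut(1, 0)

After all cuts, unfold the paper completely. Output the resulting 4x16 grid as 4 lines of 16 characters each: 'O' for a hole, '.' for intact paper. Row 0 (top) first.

Op 1 fold_left: fold axis v@8; visible region now rows[0,4) x cols[0,8) = 4x8
Op 2 fold_down: fold axis h@2; visible region now rows[2,4) x cols[0,8) = 2x8
Op 3 fold_right: fold axis v@4; visible region now rows[2,4) x cols[4,8) = 2x4
Op 4 cut(0, 3): punch at orig (2,7); cuts so far [(2, 7)]; region rows[2,4) x cols[4,8) = 2x4
Op 5 cut(1, 0): punch at orig (3,4); cuts so far [(2, 7), (3, 4)]; region rows[2,4) x cols[4,8) = 2x4
Unfold 1 (reflect across v@4): 4 holes -> [(2, 0), (2, 7), (3, 3), (3, 4)]
Unfold 2 (reflect across h@2): 8 holes -> [(0, 3), (0, 4), (1, 0), (1, 7), (2, 0), (2, 7), (3, 3), (3, 4)]
Unfold 3 (reflect across v@8): 16 holes -> [(0, 3), (0, 4), (0, 11), (0, 12), (1, 0), (1, 7), (1, 8), (1, 15), (2, 0), (2, 7), (2, 8), (2, 15), (3, 3), (3, 4), (3, 11), (3, 12)]

Answer: ...OO......OO...
O......OO......O
O......OO......O
...OO......OO...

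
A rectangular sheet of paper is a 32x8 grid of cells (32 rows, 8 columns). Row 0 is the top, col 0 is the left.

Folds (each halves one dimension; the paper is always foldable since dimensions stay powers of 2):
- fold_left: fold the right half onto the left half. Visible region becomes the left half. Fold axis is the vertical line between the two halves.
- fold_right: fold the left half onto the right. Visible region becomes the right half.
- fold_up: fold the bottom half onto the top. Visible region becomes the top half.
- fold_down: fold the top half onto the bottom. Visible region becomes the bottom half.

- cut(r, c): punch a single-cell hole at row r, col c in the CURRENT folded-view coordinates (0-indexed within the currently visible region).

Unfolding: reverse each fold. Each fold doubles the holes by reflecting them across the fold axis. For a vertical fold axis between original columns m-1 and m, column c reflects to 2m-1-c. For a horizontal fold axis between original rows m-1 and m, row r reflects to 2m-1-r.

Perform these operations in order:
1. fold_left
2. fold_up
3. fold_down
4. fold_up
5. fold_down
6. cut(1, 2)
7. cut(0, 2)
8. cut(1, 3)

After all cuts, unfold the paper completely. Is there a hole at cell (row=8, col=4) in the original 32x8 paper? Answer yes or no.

Op 1 fold_left: fold axis v@4; visible region now rows[0,32) x cols[0,4) = 32x4
Op 2 fold_up: fold axis h@16; visible region now rows[0,16) x cols[0,4) = 16x4
Op 3 fold_down: fold axis h@8; visible region now rows[8,16) x cols[0,4) = 8x4
Op 4 fold_up: fold axis h@12; visible region now rows[8,12) x cols[0,4) = 4x4
Op 5 fold_down: fold axis h@10; visible region now rows[10,12) x cols[0,4) = 2x4
Op 6 cut(1, 2): punch at orig (11,2); cuts so far [(11, 2)]; region rows[10,12) x cols[0,4) = 2x4
Op 7 cut(0, 2): punch at orig (10,2); cuts so far [(10, 2), (11, 2)]; region rows[10,12) x cols[0,4) = 2x4
Op 8 cut(1, 3): punch at orig (11,3); cuts so far [(10, 2), (11, 2), (11, 3)]; region rows[10,12) x cols[0,4) = 2x4
Unfold 1 (reflect across h@10): 6 holes -> [(8, 2), (8, 3), (9, 2), (10, 2), (11, 2), (11, 3)]
Unfold 2 (reflect across h@12): 12 holes -> [(8, 2), (8, 3), (9, 2), (10, 2), (11, 2), (11, 3), (12, 2), (12, 3), (13, 2), (14, 2), (15, 2), (15, 3)]
Unfold 3 (reflect across h@8): 24 holes -> [(0, 2), (0, 3), (1, 2), (2, 2), (3, 2), (3, 3), (4, 2), (4, 3), (5, 2), (6, 2), (7, 2), (7, 3), (8, 2), (8, 3), (9, 2), (10, 2), (11, 2), (11, 3), (12, 2), (12, 3), (13, 2), (14, 2), (15, 2), (15, 3)]
Unfold 4 (reflect across h@16): 48 holes -> [(0, 2), (0, 3), (1, 2), (2, 2), (3, 2), (3, 3), (4, 2), (4, 3), (5, 2), (6, 2), (7, 2), (7, 3), (8, 2), (8, 3), (9, 2), (10, 2), (11, 2), (11, 3), (12, 2), (12, 3), (13, 2), (14, 2), (15, 2), (15, 3), (16, 2), (16, 3), (17, 2), (18, 2), (19, 2), (19, 3), (20, 2), (20, 3), (21, 2), (22, 2), (23, 2), (23, 3), (24, 2), (24, 3), (25, 2), (26, 2), (27, 2), (27, 3), (28, 2), (28, 3), (29, 2), (30, 2), (31, 2), (31, 3)]
Unfold 5 (reflect across v@4): 96 holes -> [(0, 2), (0, 3), (0, 4), (0, 5), (1, 2), (1, 5), (2, 2), (2, 5), (3, 2), (3, 3), (3, 4), (3, 5), (4, 2), (4, 3), (4, 4), (4, 5), (5, 2), (5, 5), (6, 2), (6, 5), (7, 2), (7, 3), (7, 4), (7, 5), (8, 2), (8, 3), (8, 4), (8, 5), (9, 2), (9, 5), (10, 2), (10, 5), (11, 2), (11, 3), (11, 4), (11, 5), (12, 2), (12, 3), (12, 4), (12, 5), (13, 2), (13, 5), (14, 2), (14, 5), (15, 2), (15, 3), (15, 4), (15, 5), (16, 2), (16, 3), (16, 4), (16, 5), (17, 2), (17, 5), (18, 2), (18, 5), (19, 2), (19, 3), (19, 4), (19, 5), (20, 2), (20, 3), (20, 4), (20, 5), (21, 2), (21, 5), (22, 2), (22, 5), (23, 2), (23, 3), (23, 4), (23, 5), (24, 2), (24, 3), (24, 4), (24, 5), (25, 2), (25, 5), (26, 2), (26, 5), (27, 2), (27, 3), (27, 4), (27, 5), (28, 2), (28, 3), (28, 4), (28, 5), (29, 2), (29, 5), (30, 2), (30, 5), (31, 2), (31, 3), (31, 4), (31, 5)]
Holes: [(0, 2), (0, 3), (0, 4), (0, 5), (1, 2), (1, 5), (2, 2), (2, 5), (3, 2), (3, 3), (3, 4), (3, 5), (4, 2), (4, 3), (4, 4), (4, 5), (5, 2), (5, 5), (6, 2), (6, 5), (7, 2), (7, 3), (7, 4), (7, 5), (8, 2), (8, 3), (8, 4), (8, 5), (9, 2), (9, 5), (10, 2), (10, 5), (11, 2), (11, 3), (11, 4), (11, 5), (12, 2), (12, 3), (12, 4), (12, 5), (13, 2), (13, 5), (14, 2), (14, 5), (15, 2), (15, 3), (15, 4), (15, 5), (16, 2), (16, 3), (16, 4), (16, 5), (17, 2), (17, 5), (18, 2), (18, 5), (19, 2), (19, 3), (19, 4), (19, 5), (20, 2), (20, 3), (20, 4), (20, 5), (21, 2), (21, 5), (22, 2), (22, 5), (23, 2), (23, 3), (23, 4), (23, 5), (24, 2), (24, 3), (24, 4), (24, 5), (25, 2), (25, 5), (26, 2), (26, 5), (27, 2), (27, 3), (27, 4), (27, 5), (28, 2), (28, 3), (28, 4), (28, 5), (29, 2), (29, 5), (30, 2), (30, 5), (31, 2), (31, 3), (31, 4), (31, 5)]

Answer: yes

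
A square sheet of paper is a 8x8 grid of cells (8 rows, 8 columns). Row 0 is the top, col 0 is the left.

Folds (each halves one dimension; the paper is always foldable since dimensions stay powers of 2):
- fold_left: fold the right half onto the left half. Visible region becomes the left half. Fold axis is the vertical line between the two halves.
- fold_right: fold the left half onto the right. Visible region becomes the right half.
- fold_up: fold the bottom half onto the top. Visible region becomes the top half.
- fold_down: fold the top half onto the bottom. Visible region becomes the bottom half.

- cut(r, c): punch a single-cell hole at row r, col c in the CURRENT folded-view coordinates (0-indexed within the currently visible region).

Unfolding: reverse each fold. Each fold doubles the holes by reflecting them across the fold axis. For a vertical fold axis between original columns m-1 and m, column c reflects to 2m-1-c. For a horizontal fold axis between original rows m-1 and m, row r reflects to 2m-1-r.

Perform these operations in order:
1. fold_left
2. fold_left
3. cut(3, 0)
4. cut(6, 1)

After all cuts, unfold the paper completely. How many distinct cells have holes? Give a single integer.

Op 1 fold_left: fold axis v@4; visible region now rows[0,8) x cols[0,4) = 8x4
Op 2 fold_left: fold axis v@2; visible region now rows[0,8) x cols[0,2) = 8x2
Op 3 cut(3, 0): punch at orig (3,0); cuts so far [(3, 0)]; region rows[0,8) x cols[0,2) = 8x2
Op 4 cut(6, 1): punch at orig (6,1); cuts so far [(3, 0), (6, 1)]; region rows[0,8) x cols[0,2) = 8x2
Unfold 1 (reflect across v@2): 4 holes -> [(3, 0), (3, 3), (6, 1), (6, 2)]
Unfold 2 (reflect across v@4): 8 holes -> [(3, 0), (3, 3), (3, 4), (3, 7), (6, 1), (6, 2), (6, 5), (6, 6)]

Answer: 8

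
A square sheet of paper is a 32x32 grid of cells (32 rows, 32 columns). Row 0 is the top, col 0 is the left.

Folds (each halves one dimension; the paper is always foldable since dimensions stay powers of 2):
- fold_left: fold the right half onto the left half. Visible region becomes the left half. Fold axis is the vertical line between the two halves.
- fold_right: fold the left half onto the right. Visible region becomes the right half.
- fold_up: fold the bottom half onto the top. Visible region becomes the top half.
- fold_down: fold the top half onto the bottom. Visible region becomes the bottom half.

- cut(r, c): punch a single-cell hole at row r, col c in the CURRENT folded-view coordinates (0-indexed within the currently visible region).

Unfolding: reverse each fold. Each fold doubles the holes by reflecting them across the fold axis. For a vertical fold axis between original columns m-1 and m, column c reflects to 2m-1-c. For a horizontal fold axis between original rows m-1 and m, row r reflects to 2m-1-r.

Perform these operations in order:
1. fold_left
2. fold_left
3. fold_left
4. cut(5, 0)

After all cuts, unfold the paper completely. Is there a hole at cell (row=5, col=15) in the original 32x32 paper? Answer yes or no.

Op 1 fold_left: fold axis v@16; visible region now rows[0,32) x cols[0,16) = 32x16
Op 2 fold_left: fold axis v@8; visible region now rows[0,32) x cols[0,8) = 32x8
Op 3 fold_left: fold axis v@4; visible region now rows[0,32) x cols[0,4) = 32x4
Op 4 cut(5, 0): punch at orig (5,0); cuts so far [(5, 0)]; region rows[0,32) x cols[0,4) = 32x4
Unfold 1 (reflect across v@4): 2 holes -> [(5, 0), (5, 7)]
Unfold 2 (reflect across v@8): 4 holes -> [(5, 0), (5, 7), (5, 8), (5, 15)]
Unfold 3 (reflect across v@16): 8 holes -> [(5, 0), (5, 7), (5, 8), (5, 15), (5, 16), (5, 23), (5, 24), (5, 31)]
Holes: [(5, 0), (5, 7), (5, 8), (5, 15), (5, 16), (5, 23), (5, 24), (5, 31)]

Answer: yes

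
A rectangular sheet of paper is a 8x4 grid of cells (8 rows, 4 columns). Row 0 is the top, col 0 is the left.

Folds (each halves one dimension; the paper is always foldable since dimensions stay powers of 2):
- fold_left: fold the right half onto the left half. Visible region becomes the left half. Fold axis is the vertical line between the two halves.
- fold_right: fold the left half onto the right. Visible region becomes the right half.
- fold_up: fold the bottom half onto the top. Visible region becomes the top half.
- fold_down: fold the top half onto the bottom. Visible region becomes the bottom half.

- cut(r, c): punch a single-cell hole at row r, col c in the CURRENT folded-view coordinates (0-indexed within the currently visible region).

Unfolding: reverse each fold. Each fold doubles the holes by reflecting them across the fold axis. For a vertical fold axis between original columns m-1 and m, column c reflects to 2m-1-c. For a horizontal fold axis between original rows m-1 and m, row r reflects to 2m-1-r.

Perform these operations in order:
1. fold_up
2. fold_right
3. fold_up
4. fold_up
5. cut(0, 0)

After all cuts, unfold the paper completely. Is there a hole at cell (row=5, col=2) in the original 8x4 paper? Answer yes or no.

Op 1 fold_up: fold axis h@4; visible region now rows[0,4) x cols[0,4) = 4x4
Op 2 fold_right: fold axis v@2; visible region now rows[0,4) x cols[2,4) = 4x2
Op 3 fold_up: fold axis h@2; visible region now rows[0,2) x cols[2,4) = 2x2
Op 4 fold_up: fold axis h@1; visible region now rows[0,1) x cols[2,4) = 1x2
Op 5 cut(0, 0): punch at orig (0,2); cuts so far [(0, 2)]; region rows[0,1) x cols[2,4) = 1x2
Unfold 1 (reflect across h@1): 2 holes -> [(0, 2), (1, 2)]
Unfold 2 (reflect across h@2): 4 holes -> [(0, 2), (1, 2), (2, 2), (3, 2)]
Unfold 3 (reflect across v@2): 8 holes -> [(0, 1), (0, 2), (1, 1), (1, 2), (2, 1), (2, 2), (3, 1), (3, 2)]
Unfold 4 (reflect across h@4): 16 holes -> [(0, 1), (0, 2), (1, 1), (1, 2), (2, 1), (2, 2), (3, 1), (3, 2), (4, 1), (4, 2), (5, 1), (5, 2), (6, 1), (6, 2), (7, 1), (7, 2)]
Holes: [(0, 1), (0, 2), (1, 1), (1, 2), (2, 1), (2, 2), (3, 1), (3, 2), (4, 1), (4, 2), (5, 1), (5, 2), (6, 1), (6, 2), (7, 1), (7, 2)]

Answer: yes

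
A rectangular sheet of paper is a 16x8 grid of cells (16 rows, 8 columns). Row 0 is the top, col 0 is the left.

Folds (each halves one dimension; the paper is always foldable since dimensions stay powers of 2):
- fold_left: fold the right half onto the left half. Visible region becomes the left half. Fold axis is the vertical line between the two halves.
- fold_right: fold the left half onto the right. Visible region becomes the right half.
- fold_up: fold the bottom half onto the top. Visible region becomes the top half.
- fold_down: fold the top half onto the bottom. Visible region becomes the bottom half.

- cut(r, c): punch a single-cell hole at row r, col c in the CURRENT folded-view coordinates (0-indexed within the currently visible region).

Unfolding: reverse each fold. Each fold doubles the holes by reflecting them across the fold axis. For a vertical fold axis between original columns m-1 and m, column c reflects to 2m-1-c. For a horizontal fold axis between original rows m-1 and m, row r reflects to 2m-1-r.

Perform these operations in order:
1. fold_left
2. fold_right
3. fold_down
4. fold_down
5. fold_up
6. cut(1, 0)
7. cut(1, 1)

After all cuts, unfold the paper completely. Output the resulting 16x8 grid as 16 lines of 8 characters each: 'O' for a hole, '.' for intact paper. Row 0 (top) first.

Answer: ........
OOOOOOOO
OOOOOOOO
........
........
OOOOOOOO
OOOOOOOO
........
........
OOOOOOOO
OOOOOOOO
........
........
OOOOOOOO
OOOOOOOO
........

Derivation:
Op 1 fold_left: fold axis v@4; visible region now rows[0,16) x cols[0,4) = 16x4
Op 2 fold_right: fold axis v@2; visible region now rows[0,16) x cols[2,4) = 16x2
Op 3 fold_down: fold axis h@8; visible region now rows[8,16) x cols[2,4) = 8x2
Op 4 fold_down: fold axis h@12; visible region now rows[12,16) x cols[2,4) = 4x2
Op 5 fold_up: fold axis h@14; visible region now rows[12,14) x cols[2,4) = 2x2
Op 6 cut(1, 0): punch at orig (13,2); cuts so far [(13, 2)]; region rows[12,14) x cols[2,4) = 2x2
Op 7 cut(1, 1): punch at orig (13,3); cuts so far [(13, 2), (13, 3)]; region rows[12,14) x cols[2,4) = 2x2
Unfold 1 (reflect across h@14): 4 holes -> [(13, 2), (13, 3), (14, 2), (14, 3)]
Unfold 2 (reflect across h@12): 8 holes -> [(9, 2), (9, 3), (10, 2), (10, 3), (13, 2), (13, 3), (14, 2), (14, 3)]
Unfold 3 (reflect across h@8): 16 holes -> [(1, 2), (1, 3), (2, 2), (2, 3), (5, 2), (5, 3), (6, 2), (6, 3), (9, 2), (9, 3), (10, 2), (10, 3), (13, 2), (13, 3), (14, 2), (14, 3)]
Unfold 4 (reflect across v@2): 32 holes -> [(1, 0), (1, 1), (1, 2), (1, 3), (2, 0), (2, 1), (2, 2), (2, 3), (5, 0), (5, 1), (5, 2), (5, 3), (6, 0), (6, 1), (6, 2), (6, 3), (9, 0), (9, 1), (9, 2), (9, 3), (10, 0), (10, 1), (10, 2), (10, 3), (13, 0), (13, 1), (13, 2), (13, 3), (14, 0), (14, 1), (14, 2), (14, 3)]
Unfold 5 (reflect across v@4): 64 holes -> [(1, 0), (1, 1), (1, 2), (1, 3), (1, 4), (1, 5), (1, 6), (1, 7), (2, 0), (2, 1), (2, 2), (2, 3), (2, 4), (2, 5), (2, 6), (2, 7), (5, 0), (5, 1), (5, 2), (5, 3), (5, 4), (5, 5), (5, 6), (5, 7), (6, 0), (6, 1), (6, 2), (6, 3), (6, 4), (6, 5), (6, 6), (6, 7), (9, 0), (9, 1), (9, 2), (9, 3), (9, 4), (9, 5), (9, 6), (9, 7), (10, 0), (10, 1), (10, 2), (10, 3), (10, 4), (10, 5), (10, 6), (10, 7), (13, 0), (13, 1), (13, 2), (13, 3), (13, 4), (13, 5), (13, 6), (13, 7), (14, 0), (14, 1), (14, 2), (14, 3), (14, 4), (14, 5), (14, 6), (14, 7)]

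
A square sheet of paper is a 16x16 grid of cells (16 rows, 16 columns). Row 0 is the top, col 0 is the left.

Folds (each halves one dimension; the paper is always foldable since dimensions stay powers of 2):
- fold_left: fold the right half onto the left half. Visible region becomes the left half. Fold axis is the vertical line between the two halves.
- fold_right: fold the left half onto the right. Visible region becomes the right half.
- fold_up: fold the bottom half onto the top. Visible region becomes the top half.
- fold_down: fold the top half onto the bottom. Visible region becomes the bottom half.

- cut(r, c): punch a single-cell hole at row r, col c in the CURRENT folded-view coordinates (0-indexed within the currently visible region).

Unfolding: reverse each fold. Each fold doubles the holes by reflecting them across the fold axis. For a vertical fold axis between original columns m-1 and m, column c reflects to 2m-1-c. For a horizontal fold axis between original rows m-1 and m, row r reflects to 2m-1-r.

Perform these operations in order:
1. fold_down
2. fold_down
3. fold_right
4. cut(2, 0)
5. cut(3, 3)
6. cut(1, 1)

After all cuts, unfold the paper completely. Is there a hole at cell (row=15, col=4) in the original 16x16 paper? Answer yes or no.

Op 1 fold_down: fold axis h@8; visible region now rows[8,16) x cols[0,16) = 8x16
Op 2 fold_down: fold axis h@12; visible region now rows[12,16) x cols[0,16) = 4x16
Op 3 fold_right: fold axis v@8; visible region now rows[12,16) x cols[8,16) = 4x8
Op 4 cut(2, 0): punch at orig (14,8); cuts so far [(14, 8)]; region rows[12,16) x cols[8,16) = 4x8
Op 5 cut(3, 3): punch at orig (15,11); cuts so far [(14, 8), (15, 11)]; region rows[12,16) x cols[8,16) = 4x8
Op 6 cut(1, 1): punch at orig (13,9); cuts so far [(13, 9), (14, 8), (15, 11)]; region rows[12,16) x cols[8,16) = 4x8
Unfold 1 (reflect across v@8): 6 holes -> [(13, 6), (13, 9), (14, 7), (14, 8), (15, 4), (15, 11)]
Unfold 2 (reflect across h@12): 12 holes -> [(8, 4), (8, 11), (9, 7), (9, 8), (10, 6), (10, 9), (13, 6), (13, 9), (14, 7), (14, 8), (15, 4), (15, 11)]
Unfold 3 (reflect across h@8): 24 holes -> [(0, 4), (0, 11), (1, 7), (1, 8), (2, 6), (2, 9), (5, 6), (5, 9), (6, 7), (6, 8), (7, 4), (7, 11), (8, 4), (8, 11), (9, 7), (9, 8), (10, 6), (10, 9), (13, 6), (13, 9), (14, 7), (14, 8), (15, 4), (15, 11)]
Holes: [(0, 4), (0, 11), (1, 7), (1, 8), (2, 6), (2, 9), (5, 6), (5, 9), (6, 7), (6, 8), (7, 4), (7, 11), (8, 4), (8, 11), (9, 7), (9, 8), (10, 6), (10, 9), (13, 6), (13, 9), (14, 7), (14, 8), (15, 4), (15, 11)]

Answer: yes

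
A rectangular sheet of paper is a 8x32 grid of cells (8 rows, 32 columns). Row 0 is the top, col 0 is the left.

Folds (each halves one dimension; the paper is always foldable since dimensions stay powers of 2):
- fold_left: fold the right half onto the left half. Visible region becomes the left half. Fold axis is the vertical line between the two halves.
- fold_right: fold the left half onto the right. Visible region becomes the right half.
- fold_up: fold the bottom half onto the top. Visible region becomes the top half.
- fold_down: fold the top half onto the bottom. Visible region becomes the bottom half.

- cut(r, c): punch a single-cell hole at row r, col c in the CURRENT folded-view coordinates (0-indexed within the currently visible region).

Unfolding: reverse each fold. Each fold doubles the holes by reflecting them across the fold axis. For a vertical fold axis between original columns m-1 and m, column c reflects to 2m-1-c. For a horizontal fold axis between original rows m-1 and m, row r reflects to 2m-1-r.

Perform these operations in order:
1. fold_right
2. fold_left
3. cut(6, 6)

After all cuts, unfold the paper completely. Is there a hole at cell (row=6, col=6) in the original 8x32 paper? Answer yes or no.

Answer: yes

Derivation:
Op 1 fold_right: fold axis v@16; visible region now rows[0,8) x cols[16,32) = 8x16
Op 2 fold_left: fold axis v@24; visible region now rows[0,8) x cols[16,24) = 8x8
Op 3 cut(6, 6): punch at orig (6,22); cuts so far [(6, 22)]; region rows[0,8) x cols[16,24) = 8x8
Unfold 1 (reflect across v@24): 2 holes -> [(6, 22), (6, 25)]
Unfold 2 (reflect across v@16): 4 holes -> [(6, 6), (6, 9), (6, 22), (6, 25)]
Holes: [(6, 6), (6, 9), (6, 22), (6, 25)]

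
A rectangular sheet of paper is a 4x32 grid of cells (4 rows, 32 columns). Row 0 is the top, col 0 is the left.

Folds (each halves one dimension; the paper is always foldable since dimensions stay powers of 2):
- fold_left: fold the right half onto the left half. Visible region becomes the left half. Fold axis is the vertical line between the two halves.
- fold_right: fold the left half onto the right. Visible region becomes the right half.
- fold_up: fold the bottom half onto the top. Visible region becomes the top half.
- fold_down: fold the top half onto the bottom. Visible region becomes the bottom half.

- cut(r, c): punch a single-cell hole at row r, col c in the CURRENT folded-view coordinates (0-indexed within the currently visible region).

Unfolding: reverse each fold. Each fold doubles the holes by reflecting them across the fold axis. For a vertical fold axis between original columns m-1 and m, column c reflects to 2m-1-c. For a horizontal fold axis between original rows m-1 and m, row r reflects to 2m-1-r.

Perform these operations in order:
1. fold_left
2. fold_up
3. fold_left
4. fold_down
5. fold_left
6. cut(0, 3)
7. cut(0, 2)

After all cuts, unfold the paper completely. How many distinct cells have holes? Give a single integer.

Op 1 fold_left: fold axis v@16; visible region now rows[0,4) x cols[0,16) = 4x16
Op 2 fold_up: fold axis h@2; visible region now rows[0,2) x cols[0,16) = 2x16
Op 3 fold_left: fold axis v@8; visible region now rows[0,2) x cols[0,8) = 2x8
Op 4 fold_down: fold axis h@1; visible region now rows[1,2) x cols[0,8) = 1x8
Op 5 fold_left: fold axis v@4; visible region now rows[1,2) x cols[0,4) = 1x4
Op 6 cut(0, 3): punch at orig (1,3); cuts so far [(1, 3)]; region rows[1,2) x cols[0,4) = 1x4
Op 7 cut(0, 2): punch at orig (1,2); cuts so far [(1, 2), (1, 3)]; region rows[1,2) x cols[0,4) = 1x4
Unfold 1 (reflect across v@4): 4 holes -> [(1, 2), (1, 3), (1, 4), (1, 5)]
Unfold 2 (reflect across h@1): 8 holes -> [(0, 2), (0, 3), (0, 4), (0, 5), (1, 2), (1, 3), (1, 4), (1, 5)]
Unfold 3 (reflect across v@8): 16 holes -> [(0, 2), (0, 3), (0, 4), (0, 5), (0, 10), (0, 11), (0, 12), (0, 13), (1, 2), (1, 3), (1, 4), (1, 5), (1, 10), (1, 11), (1, 12), (1, 13)]
Unfold 4 (reflect across h@2): 32 holes -> [(0, 2), (0, 3), (0, 4), (0, 5), (0, 10), (0, 11), (0, 12), (0, 13), (1, 2), (1, 3), (1, 4), (1, 5), (1, 10), (1, 11), (1, 12), (1, 13), (2, 2), (2, 3), (2, 4), (2, 5), (2, 10), (2, 11), (2, 12), (2, 13), (3, 2), (3, 3), (3, 4), (3, 5), (3, 10), (3, 11), (3, 12), (3, 13)]
Unfold 5 (reflect across v@16): 64 holes -> [(0, 2), (0, 3), (0, 4), (0, 5), (0, 10), (0, 11), (0, 12), (0, 13), (0, 18), (0, 19), (0, 20), (0, 21), (0, 26), (0, 27), (0, 28), (0, 29), (1, 2), (1, 3), (1, 4), (1, 5), (1, 10), (1, 11), (1, 12), (1, 13), (1, 18), (1, 19), (1, 20), (1, 21), (1, 26), (1, 27), (1, 28), (1, 29), (2, 2), (2, 3), (2, 4), (2, 5), (2, 10), (2, 11), (2, 12), (2, 13), (2, 18), (2, 19), (2, 20), (2, 21), (2, 26), (2, 27), (2, 28), (2, 29), (3, 2), (3, 3), (3, 4), (3, 5), (3, 10), (3, 11), (3, 12), (3, 13), (3, 18), (3, 19), (3, 20), (3, 21), (3, 26), (3, 27), (3, 28), (3, 29)]

Answer: 64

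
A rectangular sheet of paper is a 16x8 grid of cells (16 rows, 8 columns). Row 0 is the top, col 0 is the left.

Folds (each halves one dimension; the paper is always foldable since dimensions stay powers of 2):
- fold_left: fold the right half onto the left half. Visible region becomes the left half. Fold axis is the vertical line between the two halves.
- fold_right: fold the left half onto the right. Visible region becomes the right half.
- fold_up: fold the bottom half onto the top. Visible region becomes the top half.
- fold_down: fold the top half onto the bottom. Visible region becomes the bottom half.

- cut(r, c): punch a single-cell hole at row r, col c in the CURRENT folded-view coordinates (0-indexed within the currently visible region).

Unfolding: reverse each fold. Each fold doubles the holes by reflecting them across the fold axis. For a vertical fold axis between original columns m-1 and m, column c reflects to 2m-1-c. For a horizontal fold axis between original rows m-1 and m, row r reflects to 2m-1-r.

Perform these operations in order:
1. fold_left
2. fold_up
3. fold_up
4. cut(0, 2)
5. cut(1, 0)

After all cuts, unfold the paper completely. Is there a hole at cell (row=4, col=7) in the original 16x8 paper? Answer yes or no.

Answer: no

Derivation:
Op 1 fold_left: fold axis v@4; visible region now rows[0,16) x cols[0,4) = 16x4
Op 2 fold_up: fold axis h@8; visible region now rows[0,8) x cols[0,4) = 8x4
Op 3 fold_up: fold axis h@4; visible region now rows[0,4) x cols[0,4) = 4x4
Op 4 cut(0, 2): punch at orig (0,2); cuts so far [(0, 2)]; region rows[0,4) x cols[0,4) = 4x4
Op 5 cut(1, 0): punch at orig (1,0); cuts so far [(0, 2), (1, 0)]; region rows[0,4) x cols[0,4) = 4x4
Unfold 1 (reflect across h@4): 4 holes -> [(0, 2), (1, 0), (6, 0), (7, 2)]
Unfold 2 (reflect across h@8): 8 holes -> [(0, 2), (1, 0), (6, 0), (7, 2), (8, 2), (9, 0), (14, 0), (15, 2)]
Unfold 3 (reflect across v@4): 16 holes -> [(0, 2), (0, 5), (1, 0), (1, 7), (6, 0), (6, 7), (7, 2), (7, 5), (8, 2), (8, 5), (9, 0), (9, 7), (14, 0), (14, 7), (15, 2), (15, 5)]
Holes: [(0, 2), (0, 5), (1, 0), (1, 7), (6, 0), (6, 7), (7, 2), (7, 5), (8, 2), (8, 5), (9, 0), (9, 7), (14, 0), (14, 7), (15, 2), (15, 5)]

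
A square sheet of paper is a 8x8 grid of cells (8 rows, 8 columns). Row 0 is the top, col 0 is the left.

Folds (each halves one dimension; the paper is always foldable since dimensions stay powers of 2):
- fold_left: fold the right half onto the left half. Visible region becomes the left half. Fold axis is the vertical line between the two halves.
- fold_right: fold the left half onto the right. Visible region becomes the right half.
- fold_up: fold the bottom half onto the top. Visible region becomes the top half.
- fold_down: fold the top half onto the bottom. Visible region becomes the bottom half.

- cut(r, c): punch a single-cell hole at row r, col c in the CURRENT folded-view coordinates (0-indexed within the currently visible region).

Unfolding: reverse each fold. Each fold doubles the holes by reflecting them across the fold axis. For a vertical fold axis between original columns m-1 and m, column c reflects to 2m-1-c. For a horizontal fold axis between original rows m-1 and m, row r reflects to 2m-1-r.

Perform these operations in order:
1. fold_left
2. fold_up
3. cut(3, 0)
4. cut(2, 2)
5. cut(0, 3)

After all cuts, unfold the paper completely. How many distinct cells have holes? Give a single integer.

Answer: 12

Derivation:
Op 1 fold_left: fold axis v@4; visible region now rows[0,8) x cols[0,4) = 8x4
Op 2 fold_up: fold axis h@4; visible region now rows[0,4) x cols[0,4) = 4x4
Op 3 cut(3, 0): punch at orig (3,0); cuts so far [(3, 0)]; region rows[0,4) x cols[0,4) = 4x4
Op 4 cut(2, 2): punch at orig (2,2); cuts so far [(2, 2), (3, 0)]; region rows[0,4) x cols[0,4) = 4x4
Op 5 cut(0, 3): punch at orig (0,3); cuts so far [(0, 3), (2, 2), (3, 0)]; region rows[0,4) x cols[0,4) = 4x4
Unfold 1 (reflect across h@4): 6 holes -> [(0, 3), (2, 2), (3, 0), (4, 0), (5, 2), (7, 3)]
Unfold 2 (reflect across v@4): 12 holes -> [(0, 3), (0, 4), (2, 2), (2, 5), (3, 0), (3, 7), (4, 0), (4, 7), (5, 2), (5, 5), (7, 3), (7, 4)]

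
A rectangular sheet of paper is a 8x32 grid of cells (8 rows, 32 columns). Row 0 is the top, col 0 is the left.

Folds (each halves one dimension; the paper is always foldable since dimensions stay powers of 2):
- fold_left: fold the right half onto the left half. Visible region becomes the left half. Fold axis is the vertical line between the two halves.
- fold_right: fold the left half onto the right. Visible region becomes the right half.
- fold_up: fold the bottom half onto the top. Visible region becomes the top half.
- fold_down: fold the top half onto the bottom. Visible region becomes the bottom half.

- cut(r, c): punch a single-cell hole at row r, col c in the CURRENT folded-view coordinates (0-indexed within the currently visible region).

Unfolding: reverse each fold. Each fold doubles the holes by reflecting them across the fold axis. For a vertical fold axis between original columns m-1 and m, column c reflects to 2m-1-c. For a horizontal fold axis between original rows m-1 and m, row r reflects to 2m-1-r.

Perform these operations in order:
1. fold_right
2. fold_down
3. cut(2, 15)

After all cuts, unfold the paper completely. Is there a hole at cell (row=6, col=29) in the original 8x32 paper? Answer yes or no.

Op 1 fold_right: fold axis v@16; visible region now rows[0,8) x cols[16,32) = 8x16
Op 2 fold_down: fold axis h@4; visible region now rows[4,8) x cols[16,32) = 4x16
Op 3 cut(2, 15): punch at orig (6,31); cuts so far [(6, 31)]; region rows[4,8) x cols[16,32) = 4x16
Unfold 1 (reflect across h@4): 2 holes -> [(1, 31), (6, 31)]
Unfold 2 (reflect across v@16): 4 holes -> [(1, 0), (1, 31), (6, 0), (6, 31)]
Holes: [(1, 0), (1, 31), (6, 0), (6, 31)]

Answer: no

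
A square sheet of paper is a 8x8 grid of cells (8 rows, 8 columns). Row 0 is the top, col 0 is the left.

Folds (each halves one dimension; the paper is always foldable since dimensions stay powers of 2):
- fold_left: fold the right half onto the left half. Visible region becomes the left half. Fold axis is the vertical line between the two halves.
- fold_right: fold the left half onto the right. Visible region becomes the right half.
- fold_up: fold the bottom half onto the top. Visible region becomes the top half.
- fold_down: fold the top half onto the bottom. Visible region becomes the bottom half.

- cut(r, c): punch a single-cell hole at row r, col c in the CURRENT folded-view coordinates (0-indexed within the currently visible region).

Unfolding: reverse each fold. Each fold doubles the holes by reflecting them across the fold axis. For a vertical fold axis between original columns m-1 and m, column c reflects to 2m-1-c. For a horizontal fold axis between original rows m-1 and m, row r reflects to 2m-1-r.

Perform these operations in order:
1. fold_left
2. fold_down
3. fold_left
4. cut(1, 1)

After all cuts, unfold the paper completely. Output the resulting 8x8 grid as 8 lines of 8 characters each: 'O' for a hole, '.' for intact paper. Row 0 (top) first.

Answer: ........
........
.OO..OO.
........
........
.OO..OO.
........
........

Derivation:
Op 1 fold_left: fold axis v@4; visible region now rows[0,8) x cols[0,4) = 8x4
Op 2 fold_down: fold axis h@4; visible region now rows[4,8) x cols[0,4) = 4x4
Op 3 fold_left: fold axis v@2; visible region now rows[4,8) x cols[0,2) = 4x2
Op 4 cut(1, 1): punch at orig (5,1); cuts so far [(5, 1)]; region rows[4,8) x cols[0,2) = 4x2
Unfold 1 (reflect across v@2): 2 holes -> [(5, 1), (5, 2)]
Unfold 2 (reflect across h@4): 4 holes -> [(2, 1), (2, 2), (5, 1), (5, 2)]
Unfold 3 (reflect across v@4): 8 holes -> [(2, 1), (2, 2), (2, 5), (2, 6), (5, 1), (5, 2), (5, 5), (5, 6)]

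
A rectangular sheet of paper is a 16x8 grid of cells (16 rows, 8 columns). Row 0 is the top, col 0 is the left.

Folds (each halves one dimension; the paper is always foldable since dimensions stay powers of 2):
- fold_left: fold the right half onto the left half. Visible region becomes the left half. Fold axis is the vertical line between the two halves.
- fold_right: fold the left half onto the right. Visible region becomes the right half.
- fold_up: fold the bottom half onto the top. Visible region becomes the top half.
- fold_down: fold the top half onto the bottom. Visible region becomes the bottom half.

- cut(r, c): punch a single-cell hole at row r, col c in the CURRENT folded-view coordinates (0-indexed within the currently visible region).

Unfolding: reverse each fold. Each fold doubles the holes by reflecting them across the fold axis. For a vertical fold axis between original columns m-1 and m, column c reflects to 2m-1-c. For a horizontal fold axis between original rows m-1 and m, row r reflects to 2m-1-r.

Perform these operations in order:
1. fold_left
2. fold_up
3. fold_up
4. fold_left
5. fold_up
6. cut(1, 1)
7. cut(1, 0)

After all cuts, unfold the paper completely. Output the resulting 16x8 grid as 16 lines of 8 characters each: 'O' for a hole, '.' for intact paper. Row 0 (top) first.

Op 1 fold_left: fold axis v@4; visible region now rows[0,16) x cols[0,4) = 16x4
Op 2 fold_up: fold axis h@8; visible region now rows[0,8) x cols[0,4) = 8x4
Op 3 fold_up: fold axis h@4; visible region now rows[0,4) x cols[0,4) = 4x4
Op 4 fold_left: fold axis v@2; visible region now rows[0,4) x cols[0,2) = 4x2
Op 5 fold_up: fold axis h@2; visible region now rows[0,2) x cols[0,2) = 2x2
Op 6 cut(1, 1): punch at orig (1,1); cuts so far [(1, 1)]; region rows[0,2) x cols[0,2) = 2x2
Op 7 cut(1, 0): punch at orig (1,0); cuts so far [(1, 0), (1, 1)]; region rows[0,2) x cols[0,2) = 2x2
Unfold 1 (reflect across h@2): 4 holes -> [(1, 0), (1, 1), (2, 0), (2, 1)]
Unfold 2 (reflect across v@2): 8 holes -> [(1, 0), (1, 1), (1, 2), (1, 3), (2, 0), (2, 1), (2, 2), (2, 3)]
Unfold 3 (reflect across h@4): 16 holes -> [(1, 0), (1, 1), (1, 2), (1, 3), (2, 0), (2, 1), (2, 2), (2, 3), (5, 0), (5, 1), (5, 2), (5, 3), (6, 0), (6, 1), (6, 2), (6, 3)]
Unfold 4 (reflect across h@8): 32 holes -> [(1, 0), (1, 1), (1, 2), (1, 3), (2, 0), (2, 1), (2, 2), (2, 3), (5, 0), (5, 1), (5, 2), (5, 3), (6, 0), (6, 1), (6, 2), (6, 3), (9, 0), (9, 1), (9, 2), (9, 3), (10, 0), (10, 1), (10, 2), (10, 3), (13, 0), (13, 1), (13, 2), (13, 3), (14, 0), (14, 1), (14, 2), (14, 3)]
Unfold 5 (reflect across v@4): 64 holes -> [(1, 0), (1, 1), (1, 2), (1, 3), (1, 4), (1, 5), (1, 6), (1, 7), (2, 0), (2, 1), (2, 2), (2, 3), (2, 4), (2, 5), (2, 6), (2, 7), (5, 0), (5, 1), (5, 2), (5, 3), (5, 4), (5, 5), (5, 6), (5, 7), (6, 0), (6, 1), (6, 2), (6, 3), (6, 4), (6, 5), (6, 6), (6, 7), (9, 0), (9, 1), (9, 2), (9, 3), (9, 4), (9, 5), (9, 6), (9, 7), (10, 0), (10, 1), (10, 2), (10, 3), (10, 4), (10, 5), (10, 6), (10, 7), (13, 0), (13, 1), (13, 2), (13, 3), (13, 4), (13, 5), (13, 6), (13, 7), (14, 0), (14, 1), (14, 2), (14, 3), (14, 4), (14, 5), (14, 6), (14, 7)]

Answer: ........
OOOOOOOO
OOOOOOOO
........
........
OOOOOOOO
OOOOOOOO
........
........
OOOOOOOO
OOOOOOOO
........
........
OOOOOOOO
OOOOOOOO
........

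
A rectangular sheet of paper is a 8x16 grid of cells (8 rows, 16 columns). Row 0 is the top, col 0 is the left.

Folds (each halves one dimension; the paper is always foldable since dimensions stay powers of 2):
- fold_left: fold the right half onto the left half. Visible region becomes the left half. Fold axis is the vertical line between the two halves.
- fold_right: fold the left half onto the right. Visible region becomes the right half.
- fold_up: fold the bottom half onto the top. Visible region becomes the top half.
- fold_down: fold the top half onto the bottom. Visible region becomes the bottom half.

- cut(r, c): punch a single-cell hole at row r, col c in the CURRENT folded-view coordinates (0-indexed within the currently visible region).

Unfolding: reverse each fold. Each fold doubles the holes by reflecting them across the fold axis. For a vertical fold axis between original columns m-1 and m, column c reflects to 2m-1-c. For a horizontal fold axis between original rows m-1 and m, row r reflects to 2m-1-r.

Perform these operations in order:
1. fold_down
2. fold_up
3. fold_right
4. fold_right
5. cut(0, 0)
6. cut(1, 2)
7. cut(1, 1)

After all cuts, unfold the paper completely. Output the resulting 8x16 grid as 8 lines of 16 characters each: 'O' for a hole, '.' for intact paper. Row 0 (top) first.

Answer: ...OO......OO...
.OO..OO..OO..OO.
.OO..OO..OO..OO.
...OO......OO...
...OO......OO...
.OO..OO..OO..OO.
.OO..OO..OO..OO.
...OO......OO...

Derivation:
Op 1 fold_down: fold axis h@4; visible region now rows[4,8) x cols[0,16) = 4x16
Op 2 fold_up: fold axis h@6; visible region now rows[4,6) x cols[0,16) = 2x16
Op 3 fold_right: fold axis v@8; visible region now rows[4,6) x cols[8,16) = 2x8
Op 4 fold_right: fold axis v@12; visible region now rows[4,6) x cols[12,16) = 2x4
Op 5 cut(0, 0): punch at orig (4,12); cuts so far [(4, 12)]; region rows[4,6) x cols[12,16) = 2x4
Op 6 cut(1, 2): punch at orig (5,14); cuts so far [(4, 12), (5, 14)]; region rows[4,6) x cols[12,16) = 2x4
Op 7 cut(1, 1): punch at orig (5,13); cuts so far [(4, 12), (5, 13), (5, 14)]; region rows[4,6) x cols[12,16) = 2x4
Unfold 1 (reflect across v@12): 6 holes -> [(4, 11), (4, 12), (5, 9), (5, 10), (5, 13), (5, 14)]
Unfold 2 (reflect across v@8): 12 holes -> [(4, 3), (4, 4), (4, 11), (4, 12), (5, 1), (5, 2), (5, 5), (5, 6), (5, 9), (5, 10), (5, 13), (5, 14)]
Unfold 3 (reflect across h@6): 24 holes -> [(4, 3), (4, 4), (4, 11), (4, 12), (5, 1), (5, 2), (5, 5), (5, 6), (5, 9), (5, 10), (5, 13), (5, 14), (6, 1), (6, 2), (6, 5), (6, 6), (6, 9), (6, 10), (6, 13), (6, 14), (7, 3), (7, 4), (7, 11), (7, 12)]
Unfold 4 (reflect across h@4): 48 holes -> [(0, 3), (0, 4), (0, 11), (0, 12), (1, 1), (1, 2), (1, 5), (1, 6), (1, 9), (1, 10), (1, 13), (1, 14), (2, 1), (2, 2), (2, 5), (2, 6), (2, 9), (2, 10), (2, 13), (2, 14), (3, 3), (3, 4), (3, 11), (3, 12), (4, 3), (4, 4), (4, 11), (4, 12), (5, 1), (5, 2), (5, 5), (5, 6), (5, 9), (5, 10), (5, 13), (5, 14), (6, 1), (6, 2), (6, 5), (6, 6), (6, 9), (6, 10), (6, 13), (6, 14), (7, 3), (7, 4), (7, 11), (7, 12)]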